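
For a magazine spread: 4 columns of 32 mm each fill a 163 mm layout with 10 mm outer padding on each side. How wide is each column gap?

Content width = 163 − 2·10 = 143 mm.
Columns use 128 mm, leaving 15 mm across 3 column gaps = 5 mm each.

5 mm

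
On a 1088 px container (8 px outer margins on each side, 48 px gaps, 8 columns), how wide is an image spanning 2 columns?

232 px

Inside the margins: 1088 − 16 = 1072 px.
1072 − 7·48 = 736; ÷8 gives c = 92 px.
2-column span = 2·92 + 1·48 = 232 px.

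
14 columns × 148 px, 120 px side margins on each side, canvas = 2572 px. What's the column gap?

20 px

Inside the margins: 2572 − 240 = 2332 px.
14·148 + 13g = 2332 → 13g = 260 → g = 20 px.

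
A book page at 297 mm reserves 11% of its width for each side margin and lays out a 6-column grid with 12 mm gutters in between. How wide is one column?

28.61 mm

Margins: 11% × 297 = 32.67 mm each, so content = 297 − 65.34 = 231.66 mm.
Subtracting 5 gutters of 12 leaves 171.66 for 6 columns, so c = 28.61 mm.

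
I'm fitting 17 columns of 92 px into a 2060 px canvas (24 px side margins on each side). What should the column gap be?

28 px

Take off 48 px of margins, leaving 2012 px.
17 columns take 17·92 = 1564 px; remaining 448 splits into 16 column gaps.
g = 448 / 16 = 28 px.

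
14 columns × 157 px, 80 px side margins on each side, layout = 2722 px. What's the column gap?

Inside the margins: 2722 − 160 = 2562 px.
14 columns take 14·157 = 2198 px; remaining 364 splits into 13 column gaps.
g = 364 / 13 = 28 px.

28 px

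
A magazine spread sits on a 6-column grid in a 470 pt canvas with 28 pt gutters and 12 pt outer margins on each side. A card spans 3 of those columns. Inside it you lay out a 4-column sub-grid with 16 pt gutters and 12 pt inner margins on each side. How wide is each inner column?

34.25 pt

Outer content = 470 − 2·12 = 446 pt.
446 − 5·28 = 306; ÷6 gives c = 51 pt.
3 columns plus 2 gutters: 153 + 56 = 209 pt.
Inner content = 209 − 2·12 = 185 pt.
4 columns + 3 gutters: 4d + 3·16 = 185.
4d = 185 − 48 = 137, so d = 34.25 pt.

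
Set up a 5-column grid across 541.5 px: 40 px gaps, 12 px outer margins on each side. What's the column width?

Subtract both margins: 541.5 − 2·12 = 517.5 px.
Subtracting 4 gaps of 40 leaves 357.5 for 5 columns, so c = 71.5 px.

71.5 px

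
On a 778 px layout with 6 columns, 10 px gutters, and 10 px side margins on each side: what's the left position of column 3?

Subtract both margins: 778 − 2·10 = 758 px.
6 columns + 5 gutters: 6c + 5·10 = 758.
6c = 758 − 50 = 708, so c = 118 px.
Before column 3: the margin + 2 columns + 2 gutters.
Offset = 10 + 2·(118 + 10) = 10 + 256 = 266 px.

266 px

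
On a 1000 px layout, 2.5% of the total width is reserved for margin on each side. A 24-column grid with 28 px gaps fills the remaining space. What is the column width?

12.75 px

Each margin = 2.5% of 1000 = 25 px; content = 1000 − 2·25 = 950 px.
24c + 23·28 = 950 → 24c = 306 → c = 12.75 px.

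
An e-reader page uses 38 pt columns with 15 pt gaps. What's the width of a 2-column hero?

2 columns plus 1 gap: 76 + 15 = 91 pt.

91 pt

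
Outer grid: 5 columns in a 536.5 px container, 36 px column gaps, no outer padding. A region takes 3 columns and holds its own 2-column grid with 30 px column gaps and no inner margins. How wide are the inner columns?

Subtracting 4 column gaps of 36 leaves 392.5 for 5 columns, so c = 78.5 px.
Span of 3: 3·78.5 + 2·36 = 235.5 + 72 = 307.5 px.
Subtracting 1 column gap of 30 leaves 277.5 for 2 columns, so d = 138.75 px.

138.75 px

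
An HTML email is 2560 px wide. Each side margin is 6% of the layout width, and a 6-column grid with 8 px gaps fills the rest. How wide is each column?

368.8 px

Each margin = 6% of 2560 = 153.6 px; content = 2560 − 2·153.6 = 2252.8 px.
6c + 5·8 = 2252.8 → 6c = 2212.8 → c = 368.8 px.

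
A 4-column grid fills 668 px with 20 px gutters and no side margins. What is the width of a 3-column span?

4 columns + 3 gutters: 4c + 3·20 = 668.
4c = 668 − 60 = 608, so c = 152 px.
3 columns plus 2 gutters: 456 + 40 = 496 px.

496 px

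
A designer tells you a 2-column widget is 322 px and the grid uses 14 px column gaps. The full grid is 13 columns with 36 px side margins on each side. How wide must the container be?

2242 px

322 − 1·14 = 308; ÷2 gives c = 154 px.
Adding margins, columns and gutters: 72 + 2002 + 168 = 2242 px.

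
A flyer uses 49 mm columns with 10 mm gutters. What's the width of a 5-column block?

5 columns plus 4 gutters: 245 + 40 = 285 mm.

285 mm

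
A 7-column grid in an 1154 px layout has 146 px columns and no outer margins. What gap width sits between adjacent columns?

7 columns take 7·146 = 1022 px; remaining 132 splits into 6 gaps.
g = 132 / 6 = 22 px.

22 px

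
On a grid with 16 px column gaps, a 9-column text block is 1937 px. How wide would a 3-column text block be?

9c + 8·16 = 1937 → 9c = 1809 → c = 201 px.
3-column span = 3·201 + 2·16 = 635 px.

635 px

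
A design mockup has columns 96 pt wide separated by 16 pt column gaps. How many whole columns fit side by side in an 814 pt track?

Each extra column adds 96 + 16 = 112 pt.
(814 + 16) / 112 = 7.41, so 7 columns fit.

7 columns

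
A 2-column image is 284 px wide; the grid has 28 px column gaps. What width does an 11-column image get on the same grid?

1688 px

2 columns + 1 column gap: 2c + 1·28 = 284.
2c = 284 − 28 = 256, so c = 128 px.
Span of 11: 11·128 + 10·28 = 1408 + 280 = 1688 px.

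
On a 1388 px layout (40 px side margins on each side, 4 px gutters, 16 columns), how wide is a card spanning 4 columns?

324 px

Subtract both margins: 1388 − 2·40 = 1308 px.
16 columns + 15 gutters: 16c + 15·4 = 1308.
16c = 1308 − 60 = 1248, so c = 78 px.
4-column span = 4·78 + 3·4 = 324 px.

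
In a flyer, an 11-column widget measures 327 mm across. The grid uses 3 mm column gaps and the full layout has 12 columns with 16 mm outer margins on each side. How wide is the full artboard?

11c + 10·3 = 327 → 11c = 297 → c = 27 mm.
Artboard = 2·16 + 12·27 + 11·3 = 32 + 324 + 33 = 389 mm.

389 mm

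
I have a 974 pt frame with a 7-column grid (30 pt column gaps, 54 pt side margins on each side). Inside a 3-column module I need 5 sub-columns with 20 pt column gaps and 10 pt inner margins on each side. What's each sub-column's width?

50.8 pt

Take off 108 pt of margins, leaving 866 pt.
866 − 6·30 = 686; ÷7 gives c = 98 pt.
Span of 3: 3·98 + 2·30 = 294 + 60 = 354 pt.
Inner content = 354 − 2·10 = 334 pt.
5d + 4·20 = 334 → 5d = 254 → d = 50.8 pt.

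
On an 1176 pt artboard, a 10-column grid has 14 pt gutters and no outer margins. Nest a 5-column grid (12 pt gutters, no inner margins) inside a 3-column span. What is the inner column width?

59 pt

10 columns + 9 gutters: 10c + 9·14 = 1176.
10c = 1176 − 126 = 1050, so c = 105 pt.
Span of 3: 3·105 + 2·14 = 315 + 28 = 343 pt.
5 columns + 4 gutters: 5d + 4·12 = 343.
5d = 343 − 48 = 295, so d = 59 pt.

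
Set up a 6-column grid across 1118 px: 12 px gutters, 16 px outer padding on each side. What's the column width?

Subtract both margins: 1118 − 2·16 = 1086 px.
1086 − 5·12 = 1026; ÷6 gives c = 171 px.

171 px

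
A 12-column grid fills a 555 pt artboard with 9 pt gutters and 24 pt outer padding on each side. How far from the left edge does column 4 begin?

153 pt

Subtract both margins: 555 − 2·24 = 507 pt.
Subtracting 11 gutters of 9 leaves 408 for 12 columns, so c = 34 pt.
Before column 4: the margin + 3 columns + 3 gutters.
Offset = 24 + 3·(34 + 9) = 24 + 129 = 153 pt.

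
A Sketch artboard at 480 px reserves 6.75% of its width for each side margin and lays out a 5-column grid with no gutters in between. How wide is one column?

Each margin = 6.75% of 480 = 32.4 px; content = 480 − 2·32.4 = 415.2 px.
415.2 / 5 = 83.04 px per column.

83.04 px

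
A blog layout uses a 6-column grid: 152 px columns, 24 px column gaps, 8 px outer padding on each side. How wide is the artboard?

1048 px

Total width: 2·8 + 6·152 + 5·24 = 1048 px.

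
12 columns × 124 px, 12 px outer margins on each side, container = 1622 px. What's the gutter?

Inside the margins: 1622 − 24 = 1598 px.
Columns use 1488 px, leaving 110 px across 11 gutters = 10 px each.

10 px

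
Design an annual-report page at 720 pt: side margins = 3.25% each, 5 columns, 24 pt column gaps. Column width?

Margins: 3.25% × 720 = 23.4 pt each, so content = 720 − 46.8 = 673.2 pt.
Subtracting 4 column gaps of 24 leaves 577.2 for 5 columns, so c = 115.44 pt.

115.44 pt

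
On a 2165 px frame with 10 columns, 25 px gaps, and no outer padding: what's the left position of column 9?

10 columns + 9 gaps: 10c + 9·25 = 2165.
10c = 2165 − 225 = 1940, so c = 194 px.
Each column+gutter stride is 219 px; with no margin, 8 of them is 1752 px.

1752 px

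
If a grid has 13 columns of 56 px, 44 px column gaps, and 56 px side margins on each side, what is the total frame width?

1368 px

Frame = 2·56 + 13·56 + 12·44 = 112 + 728 + 528 = 1368 px.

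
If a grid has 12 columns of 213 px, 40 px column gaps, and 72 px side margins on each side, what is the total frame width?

Frame = 2·72 + 12·213 + 11·40 = 144 + 2556 + 440 = 3140 px.

3140 px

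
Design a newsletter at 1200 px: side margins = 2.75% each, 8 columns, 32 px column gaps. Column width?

Margins: 2.75% × 1200 = 33 px each, so content = 1200 − 66 = 1134 px.
8c + 7·32 = 1134 → 8c = 910 → c = 113.75 px.

113.75 px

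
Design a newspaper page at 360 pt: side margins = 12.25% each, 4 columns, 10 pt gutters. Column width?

Each margin = 12.25% of 360 = 44.1 pt; content = 360 − 2·44.1 = 271.8 pt.
Subtracting 3 gutters of 10 leaves 241.8 for 4 columns, so c = 60.45 pt.

60.45 pt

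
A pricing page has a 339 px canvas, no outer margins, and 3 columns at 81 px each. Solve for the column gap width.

3·81 + 2g = 339 → 2g = 96 → g = 48 px.

48 px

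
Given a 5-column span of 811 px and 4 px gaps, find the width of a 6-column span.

5 columns + 4 gaps: 5c + 4·4 = 811.
5c = 811 − 16 = 795, so c = 159 px.
6 columns plus 5 gaps: 954 + 20 = 974 px.

974 px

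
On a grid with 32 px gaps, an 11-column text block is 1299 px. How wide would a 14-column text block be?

1662 px

1299 − 10·32 = 979; ÷11 gives c = 89 px.
14-column span = 14·89 + 13·32 = 1662 px.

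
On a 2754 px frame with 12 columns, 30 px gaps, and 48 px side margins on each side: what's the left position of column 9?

Subtract both margins: 2754 − 2·48 = 2658 px.
12 columns + 11 gaps: 12c + 11·30 = 2658.
12c = 2658 − 330 = 2328, so c = 194 px.
Before column 9: the margin + 8 columns + 8 gaps.
Offset = 48 + 8·(194 + 30) = 48 + 1792 = 1840 px.

1840 px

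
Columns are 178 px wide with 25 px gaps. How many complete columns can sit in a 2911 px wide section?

14 columns: 14·178 + 13·25 = 2817 px ≤ 2911.
15 columns: 3020 px > 2911. So 14.

14 columns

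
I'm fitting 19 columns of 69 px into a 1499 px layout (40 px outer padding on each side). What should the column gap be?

Content width = 1499 − 2·40 = 1419 px.
19·69 + 18g = 1419 → 18g = 108 → g = 6 px.

6 px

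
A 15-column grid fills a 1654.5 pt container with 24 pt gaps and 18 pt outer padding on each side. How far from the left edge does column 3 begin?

237 pt

Subtract both margins: 1654.5 − 2·18 = 1618.5 pt.
15c + 14·24 = 1618.5 → 15c = 1282.5 → c = 85.5 pt.
Before column 3: the margin + 2 columns + 2 gaps.
Offset = 18 + 2·(85.5 + 24) = 18 + 219 = 237 pt.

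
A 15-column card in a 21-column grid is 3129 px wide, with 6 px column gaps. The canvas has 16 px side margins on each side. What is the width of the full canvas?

4415 px

15 columns + 14 column gaps: 15c + 14·6 = 3129.
15c = 3129 − 84 = 3045, so c = 203 px.
Canvas = 2·16 + 21·203 + 20·6 = 32 + 4263 + 120 = 4415 px.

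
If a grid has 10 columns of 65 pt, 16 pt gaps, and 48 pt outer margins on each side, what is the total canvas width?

890 pt

Total width: 2·48 + 10·65 + 9·16 = 890 pt.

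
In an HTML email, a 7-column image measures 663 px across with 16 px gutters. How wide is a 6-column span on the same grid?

663 − 6·16 = 567; ÷7 gives c = 81 px.
6-column span = 6·81 + 5·16 = 566 px.

566 px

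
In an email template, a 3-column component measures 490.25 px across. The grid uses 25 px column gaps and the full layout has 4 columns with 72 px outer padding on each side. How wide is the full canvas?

806 px

3 columns + 2 column gaps: 3c + 2·25 = 490.25.
3c = 490.25 − 50 = 440.25, so c = 146.75 px.
Adding margins, columns and gutters: 144 + 587 + 75 = 806 px.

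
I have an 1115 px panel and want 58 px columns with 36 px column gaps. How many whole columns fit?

12 columns: 12·58 + 11·36 = 1092 px ≤ 1115.
13 columns: 1186 px > 1115. So 12.

12 columns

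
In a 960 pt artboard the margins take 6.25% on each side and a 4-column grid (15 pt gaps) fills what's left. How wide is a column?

960 × (1 − 2·6.25%) = 960 × 87.5% = 840 pt for the columns.
4c + 3·15 = 840 → 4c = 795 → c = 198.75 pt.

198.75 pt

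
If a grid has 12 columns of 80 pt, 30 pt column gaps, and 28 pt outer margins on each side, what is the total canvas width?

Adding margins, columns and gutters: 56 + 960 + 330 = 1346 pt.

1346 pt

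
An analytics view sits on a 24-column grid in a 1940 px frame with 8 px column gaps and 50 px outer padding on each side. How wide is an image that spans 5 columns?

377 px

Take off 100 px of margins, leaving 1840 px.
1840 − 23·8 = 1656; ÷24 gives c = 69 px.
5-column span = 5·69 + 4·8 = 377 px.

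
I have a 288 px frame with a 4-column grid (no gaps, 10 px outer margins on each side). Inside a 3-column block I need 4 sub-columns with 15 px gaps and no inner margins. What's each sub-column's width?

Take off 20 px of margins, leaving 268 px.
4c = 268 → c = 67 px.
With no gaps, 3 columns span 3·67 = 201 px.
Subtracting 3 gaps of 15 leaves 156 for 4 columns, so d = 39 px.

39 px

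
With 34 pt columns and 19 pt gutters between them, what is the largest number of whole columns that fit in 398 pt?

Each extra column adds 34 + 19 = 53 pt.
(398 + 19) / 53 = 7.87, so 7 columns fit.

7 columns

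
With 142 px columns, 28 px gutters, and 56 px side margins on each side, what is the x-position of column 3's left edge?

396 px

Before column 3: the margin + 2 columns + 2 gutters.
Offset = 56 + 2·(142 + 28) = 56 + 340 = 396 px.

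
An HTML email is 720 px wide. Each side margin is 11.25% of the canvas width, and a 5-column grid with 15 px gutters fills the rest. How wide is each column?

99.6 px

Margins: 11.25% × 720 = 81 px each, so content = 720 − 162 = 558 px.
5 columns + 4 gutters: 5c + 4·15 = 558.
5c = 558 − 60 = 498, so c = 99.6 px.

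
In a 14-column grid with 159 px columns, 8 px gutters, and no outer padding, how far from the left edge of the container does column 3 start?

334 px

No margin, so column 3 starts at 2·(column + gutter) = 2·167 = 334 px.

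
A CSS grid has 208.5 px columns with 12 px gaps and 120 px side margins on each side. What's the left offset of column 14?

2986.5 px

Each column+gutter stride is 220.5 px; 13 of them past the 120 px margin is 120 + 2866.5 = 2986.5 px.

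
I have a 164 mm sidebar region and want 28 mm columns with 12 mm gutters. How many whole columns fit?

k columns need k·28 + (k−1)·12 = k·40 − 12.
k·40 − 12 ≤ 164 → k ≤ 176 / 40 ≈ 4.40, so k = 4.

4 columns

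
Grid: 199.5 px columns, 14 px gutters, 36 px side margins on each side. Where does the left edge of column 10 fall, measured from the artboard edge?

Each column+gutter stride is 213.5 px; 9 of them past the 36 px margin is 36 + 1921.5 = 1957.5 px.

1957.5 px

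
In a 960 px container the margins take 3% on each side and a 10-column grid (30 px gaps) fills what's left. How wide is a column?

Margins: 3% × 960 = 28.8 px each, so content = 960 − 57.6 = 902.4 px.
902.4 − 9·30 = 632.4; ÷10 gives c = 63.24 px.

63.24 px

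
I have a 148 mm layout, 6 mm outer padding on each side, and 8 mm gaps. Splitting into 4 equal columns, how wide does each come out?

28 mm

Take off 12 mm of margins, leaving 136 mm.
Subtracting 3 gaps of 8 leaves 112 for 4 columns, so c = 28 mm.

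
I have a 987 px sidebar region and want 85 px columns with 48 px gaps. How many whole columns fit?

7 columns

k columns need k·85 + (k−1)·48 = k·133 − 48.
k·133 − 48 ≤ 987 → k ≤ 1035 / 133 ≈ 7.78, so k = 7.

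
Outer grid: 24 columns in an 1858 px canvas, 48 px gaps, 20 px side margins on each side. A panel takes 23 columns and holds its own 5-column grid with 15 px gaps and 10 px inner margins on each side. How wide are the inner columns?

Outer content = 1858 − 2·20 = 1818 px.
Subtracting 23 gaps of 48 leaves 714 for 24 columns, so c = 29.75 px.
23 columns plus 22 gaps: 684.25 + 1056 = 1740.25 px.
Inner content = 1740.25 − 2·10 = 1720.25 px.
5d + 4·15 = 1720.25 → 5d = 1660.25 → d = 332.05 px.

332.05 px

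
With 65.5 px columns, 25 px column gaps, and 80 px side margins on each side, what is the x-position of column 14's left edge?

1256.5 px

Each column+gutter stride is 90.5 px; 13 of them past the 80 px margin is 80 + 1176.5 = 1256.5 px.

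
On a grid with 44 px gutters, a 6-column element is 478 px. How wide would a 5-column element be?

391 px

6c + 5·44 = 478 → 6c = 258 → c = 43 px.
5 columns plus 4 gutters: 215 + 176 = 391 px.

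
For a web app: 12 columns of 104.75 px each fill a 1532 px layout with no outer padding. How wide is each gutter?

12·104.75 + 11g = 1532 → 11g = 275 → g = 25 px.

25 px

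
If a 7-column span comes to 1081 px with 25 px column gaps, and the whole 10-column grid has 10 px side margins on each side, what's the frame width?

1081 − 6·25 = 931; ÷7 gives c = 133 px.
Total width: 2·10 + 10·133 + 9·25 = 1575 px.

1575 px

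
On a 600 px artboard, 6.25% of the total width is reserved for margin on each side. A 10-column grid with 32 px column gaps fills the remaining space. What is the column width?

23.7 px

600 × (1 − 2·6.25%) = 600 × 87.5% = 525 px for the columns.
Subtracting 9 column gaps of 32 leaves 237 for 10 columns, so c = 23.7 px.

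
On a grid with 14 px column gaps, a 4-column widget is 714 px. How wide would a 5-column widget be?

896 px

4 columns + 3 column gaps: 4c + 3·14 = 714.
4c = 714 − 42 = 672, so c = 168 px.
5 columns plus 4 column gaps: 840 + 56 = 896 px.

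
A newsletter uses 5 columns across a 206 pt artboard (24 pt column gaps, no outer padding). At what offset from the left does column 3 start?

92 pt

206 − 4·24 = 110; ÷5 gives c = 22 pt.
No margin, so column 3 starts at 2·(column + gutter) = 2·46 = 92 pt.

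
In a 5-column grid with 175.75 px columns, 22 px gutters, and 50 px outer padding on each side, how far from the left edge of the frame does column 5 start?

Each column+gutter stride is 197.75 px; 4 of them past the 50 px margin is 50 + 791 = 841 px.

841 px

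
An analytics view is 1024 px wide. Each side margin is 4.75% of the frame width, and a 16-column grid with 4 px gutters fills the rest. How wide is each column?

54.17 px

Each margin = 4.75% of 1024 = 48.64 px; content = 1024 − 2·48.64 = 926.72 px.
16c + 15·4 = 926.72 → 16c = 866.72 → c = 54.17 px.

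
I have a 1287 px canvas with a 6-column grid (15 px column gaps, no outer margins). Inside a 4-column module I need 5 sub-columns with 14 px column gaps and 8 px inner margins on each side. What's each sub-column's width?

Subtracting 5 column gaps of 15 leaves 1212 for 6 columns, so c = 202 px.
4 columns plus 3 column gaps: 808 + 45 = 853 px.
Inner content = 853 − 2·8 = 837 px.
Subtracting 4 column gaps of 14 leaves 781 for 5 columns, so d = 156.2 px.

156.2 px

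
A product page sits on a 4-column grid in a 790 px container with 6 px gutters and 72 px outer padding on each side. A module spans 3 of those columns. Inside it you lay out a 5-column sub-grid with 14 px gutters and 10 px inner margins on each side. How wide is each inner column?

81.4 px

Take off 144 px of margins, leaving 646 px.
Subtracting 3 gutters of 6 leaves 628 for 4 columns, so c = 157 px.
Span of 3: 3·157 + 2·6 = 471 + 12 = 483 px.
Inner content = 483 − 2·10 = 463 px.
5d + 4·14 = 463 → 5d = 407 → d = 81.4 px.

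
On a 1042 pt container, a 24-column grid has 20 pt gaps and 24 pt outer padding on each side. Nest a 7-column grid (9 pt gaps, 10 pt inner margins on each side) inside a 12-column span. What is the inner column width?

59 pt

Subtract both margins: 1042 − 2·24 = 994 pt.
994 − 23·20 = 534; ÷24 gives c = 22.25 pt.
Span of 12: 12·22.25 + 11·20 = 267 + 220 = 487 pt.
Inner content = 487 − 2·10 = 467 pt.
Subtracting 6 gaps of 9 leaves 413 for 7 columns, so d = 59 pt.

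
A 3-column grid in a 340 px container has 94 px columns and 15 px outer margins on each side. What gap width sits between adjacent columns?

Subtract both margins: 340 − 2·15 = 310 px.
3 columns take 3·94 = 282 px; remaining 28 splits into 2 gaps.
g = 28 / 2 = 14 px.

14 px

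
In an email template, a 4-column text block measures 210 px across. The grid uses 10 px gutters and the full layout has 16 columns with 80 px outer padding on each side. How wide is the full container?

1030 px

Subtracting 3 gutters of 10 leaves 180 for 4 columns, so c = 45 px.
Adding margins, columns and gutters: 160 + 720 + 150 = 1030 px.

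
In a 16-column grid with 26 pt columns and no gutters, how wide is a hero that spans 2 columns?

2-column span = 2·26 = 52 pt.

52 pt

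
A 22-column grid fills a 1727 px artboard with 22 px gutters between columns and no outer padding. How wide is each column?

57.5 px

22c + 21·22 = 1727 → 22c = 1265 → c = 57.5 px.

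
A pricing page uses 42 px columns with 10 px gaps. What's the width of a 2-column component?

94 px

Span of 2: 2·42 + 1·10 = 84 + 10 = 94 px.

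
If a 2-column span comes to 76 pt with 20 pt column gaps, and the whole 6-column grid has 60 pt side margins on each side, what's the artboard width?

388 pt

76 − 1·20 = 56; ÷2 gives c = 28 pt.
Artboard = 2·60 + 6·28 + 5·20 = 120 + 168 + 100 = 388 pt.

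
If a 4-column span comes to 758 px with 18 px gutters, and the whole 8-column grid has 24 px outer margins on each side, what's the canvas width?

4c + 3·18 = 758 → 4c = 704 → c = 176 px.
Total width: 2·24 + 8·176 + 7·18 = 1582 px.

1582 px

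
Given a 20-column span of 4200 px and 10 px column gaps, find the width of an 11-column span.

20 columns + 19 column gaps: 20c + 19·10 = 4200.
20c = 4200 − 190 = 4010, so c = 200.5 px.
Span of 11: 11·200.5 + 10·10 = 2205.5 + 100 = 2305.5 px.

2305.5 px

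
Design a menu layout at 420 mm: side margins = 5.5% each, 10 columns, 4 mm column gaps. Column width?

Margins: 5.5% × 420 = 23.1 mm each, so content = 420 − 46.2 = 373.8 mm.
10c + 9·4 = 373.8 → 10c = 337.8 → c = 33.78 mm.

33.78 mm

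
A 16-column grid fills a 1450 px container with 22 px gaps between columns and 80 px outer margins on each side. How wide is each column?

60 px

Content width = 1450 − 2·80 = 1290 px.
16 columns + 15 gaps: 16c + 15·22 = 1290.
16c = 1290 − 330 = 960, so c = 60 px.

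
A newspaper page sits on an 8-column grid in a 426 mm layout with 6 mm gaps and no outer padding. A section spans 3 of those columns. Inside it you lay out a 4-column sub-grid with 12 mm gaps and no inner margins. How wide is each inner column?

30 mm

Subtracting 7 gaps of 6 leaves 384 for 8 columns, so c = 48 mm.
3 columns plus 2 gaps: 144 + 12 = 156 mm.
Subtracting 3 gaps of 12 leaves 120 for 4 columns, so d = 30 mm.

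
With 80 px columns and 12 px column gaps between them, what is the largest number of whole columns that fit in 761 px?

k columns need k·80 + (k−1)·12 = k·92 − 12.
k·92 − 12 ≤ 761 → k ≤ 773 / 92 ≈ 8.40, so k = 8.

8 columns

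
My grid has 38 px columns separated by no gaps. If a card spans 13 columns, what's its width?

494 px

With no gaps, 13 columns span 13·38 = 494 px.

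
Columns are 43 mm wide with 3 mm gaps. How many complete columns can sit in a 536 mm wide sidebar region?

11 columns

11 columns: 11·43 + 10·3 = 503 mm ≤ 536.
12 columns: 549 mm > 536. So 11.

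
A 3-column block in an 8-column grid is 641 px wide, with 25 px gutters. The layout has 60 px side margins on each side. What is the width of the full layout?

1871 px

3 columns + 2 gutters: 3c + 2·25 = 641.
3c = 641 − 50 = 591, so c = 197 px.
Adding margins, columns and gutters: 120 + 1576 + 175 = 1871 px.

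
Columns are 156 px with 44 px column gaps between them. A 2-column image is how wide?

356 px

2-column span = 2·156 + 1·44 = 356 px.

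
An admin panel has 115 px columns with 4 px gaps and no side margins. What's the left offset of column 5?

476 px

No margin, so column 5 starts at 4·(column + gutter) = 4·119 = 476 px.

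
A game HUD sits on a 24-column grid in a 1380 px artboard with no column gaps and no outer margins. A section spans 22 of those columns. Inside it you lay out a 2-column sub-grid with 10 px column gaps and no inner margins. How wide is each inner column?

1380 / 24 = 57.5 px per column.
22-column span = 22·57.5 = 1265 px.
2 columns + 1 column gap: 2d + 1·10 = 1265.
2d = 1265 − 10 = 1255, so d = 627.5 px.

627.5 px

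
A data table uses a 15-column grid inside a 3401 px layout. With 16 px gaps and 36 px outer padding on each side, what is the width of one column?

Take off 72 px of margins, leaving 3329 px.
Subtracting 14 gaps of 16 leaves 3105 for 15 columns, so c = 207 px.

207 px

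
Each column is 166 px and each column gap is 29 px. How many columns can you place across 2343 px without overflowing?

12 columns

Each extra column adds 166 + 29 = 195 px.
(2343 + 29) / 195 = 12.16, so 12 columns fit.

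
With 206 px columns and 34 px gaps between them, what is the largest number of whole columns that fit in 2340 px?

9 columns

9 columns: 9·206 + 8·34 = 2126 px ≤ 2340.
10 columns: 2366 px > 2340. So 9.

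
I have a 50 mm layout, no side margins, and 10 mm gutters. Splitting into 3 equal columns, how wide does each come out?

10 mm

3 columns + 2 gutters: 3c + 2·10 = 50.
3c = 50 − 20 = 30, so c = 10 mm.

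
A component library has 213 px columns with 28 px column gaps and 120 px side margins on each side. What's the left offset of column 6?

Each column+gutter stride is 241 px; 5 of them past the 120 px margin is 120 + 1205 = 1325 px.

1325 px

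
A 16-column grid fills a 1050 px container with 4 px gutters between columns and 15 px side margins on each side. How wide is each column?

60 px

Inside the margins: 1050 − 30 = 1020 px.
1020 − 15·4 = 960; ÷16 gives c = 60 px.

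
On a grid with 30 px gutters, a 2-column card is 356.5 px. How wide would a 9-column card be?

1709.25 px

Subtracting 1 gutter of 30 leaves 326.5 for 2 columns, so c = 163.25 px.
9-column span = 9·163.25 + 8·30 = 1709.25 px.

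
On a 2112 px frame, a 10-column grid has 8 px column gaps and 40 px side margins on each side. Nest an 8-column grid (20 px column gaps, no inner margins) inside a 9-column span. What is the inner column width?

211 px

Subtract both margins: 2112 − 2·40 = 2032 px.
10 columns + 9 column gaps: 10c + 9·8 = 2032.
10c = 2032 − 72 = 1960, so c = 196 px.
Span of 9: 9·196 + 8·8 = 1764 + 64 = 1828 px.
8d + 7·20 = 1828 → 8d = 1688 → d = 211 px.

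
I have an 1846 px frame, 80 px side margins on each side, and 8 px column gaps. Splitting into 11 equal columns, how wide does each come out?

146 px

Take off 160 px of margins, leaving 1686 px.
1686 − 10·8 = 1606; ÷11 gives c = 146 px.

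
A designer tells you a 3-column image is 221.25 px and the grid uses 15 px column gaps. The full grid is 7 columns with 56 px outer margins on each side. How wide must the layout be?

648.25 px

3 columns + 2 column gaps: 3c + 2·15 = 221.25.
3c = 221.25 − 30 = 191.25, so c = 63.75 px.
Total width: 2·56 + 7·63.75 + 6·15 = 648.25 px.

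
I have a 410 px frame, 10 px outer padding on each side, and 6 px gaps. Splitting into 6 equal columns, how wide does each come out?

60 px

Inside the margins: 410 − 20 = 390 px.
390 − 5·6 = 360; ÷6 gives c = 60 px.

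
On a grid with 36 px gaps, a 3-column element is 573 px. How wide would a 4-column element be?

776 px

573 − 2·36 = 501; ÷3 gives c = 167 px.
4-column span = 4·167 + 3·36 = 776 px.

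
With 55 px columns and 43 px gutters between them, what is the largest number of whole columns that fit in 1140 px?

k columns need k·55 + (k−1)·43 = k·98 − 43.
k·98 − 43 ≤ 1140 → k ≤ 1183 / 98 ≈ 12.07, so k = 12.

12 columns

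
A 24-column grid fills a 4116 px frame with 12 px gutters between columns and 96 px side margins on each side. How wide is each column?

152 px

Subtract both margins: 4116 − 2·96 = 3924 px.
3924 − 23·12 = 3648; ÷24 gives c = 152 px.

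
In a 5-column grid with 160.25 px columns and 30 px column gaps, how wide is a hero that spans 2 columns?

2 columns plus 1 column gap: 320.5 + 30 = 350.5 px.

350.5 px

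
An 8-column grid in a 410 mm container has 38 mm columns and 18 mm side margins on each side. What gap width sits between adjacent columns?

10 mm

Take off 36 mm of margins, leaving 374 mm.
8·38 + 7g = 374 → 7g = 70 → g = 10 mm.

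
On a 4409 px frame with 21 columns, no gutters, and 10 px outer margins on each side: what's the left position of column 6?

Inside the margins: 4409 − 20 = 4389 px.
4389 / 21 = 209 px per column.
Column 6 starts at margin + 5·(column + gutter) = 10 + 5·209 = 1055 px.

1055 px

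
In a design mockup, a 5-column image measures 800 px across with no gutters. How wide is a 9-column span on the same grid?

1440 px

800 / 5 = 160 px per column.
9-column span = 9·160 = 1440 px.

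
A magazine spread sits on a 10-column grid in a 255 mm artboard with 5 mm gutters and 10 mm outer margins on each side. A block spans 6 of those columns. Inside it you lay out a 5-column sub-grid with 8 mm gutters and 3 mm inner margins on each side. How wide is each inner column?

Take off 20 mm of margins, leaving 235 mm.
Subtracting 9 gutters of 5 leaves 190 for 10 columns, so c = 19 mm.
6 columns plus 5 gutters: 114 + 25 = 139 mm.
Inner content = 139 − 2·3 = 133 mm.
Subtracting 4 gutters of 8 leaves 101 for 5 columns, so d = 20.2 mm.

20.2 mm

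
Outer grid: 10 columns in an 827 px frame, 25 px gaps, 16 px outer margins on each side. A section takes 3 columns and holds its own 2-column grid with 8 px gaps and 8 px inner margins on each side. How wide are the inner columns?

98.5 px

Inside the margins: 827 − 32 = 795 px.
10 columns + 9 gaps: 10c + 9·25 = 795.
10c = 795 − 225 = 570, so c = 57 px.
Span of 3: 3·57 + 2·25 = 171 + 50 = 221 px.
Inner content = 221 − 2·8 = 205 px.
2d + 1·8 = 205 → 2d = 197 → d = 98.5 px.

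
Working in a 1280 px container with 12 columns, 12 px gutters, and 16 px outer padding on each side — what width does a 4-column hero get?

408 px

Take off 32 px of margins, leaving 1248 px.
Subtracting 11 gutters of 12 leaves 1116 for 12 columns, so c = 93 px.
4 columns plus 3 gutters: 372 + 36 = 408 px.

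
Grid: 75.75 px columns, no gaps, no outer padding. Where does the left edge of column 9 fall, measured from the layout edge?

606 px

Each column+gutter stride is 75.75 px; with no margin, 8 of them is 606 px.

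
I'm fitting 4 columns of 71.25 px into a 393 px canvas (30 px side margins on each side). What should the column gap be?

Subtract both margins: 393 − 2·30 = 333 px.
4·71.25 + 3g = 333 → 3g = 48 → g = 16 px.

16 px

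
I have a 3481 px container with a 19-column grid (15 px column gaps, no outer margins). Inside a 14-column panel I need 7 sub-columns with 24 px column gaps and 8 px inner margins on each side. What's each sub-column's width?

343 px

19 columns + 18 column gaps: 19c + 18·15 = 3481.
19c = 3481 − 270 = 3211, so c = 169 px.
14-column span = 14·169 + 13·15 = 2561 px.
Inner content = 2561 − 2·8 = 2545 px.
Subtracting 6 column gaps of 24 leaves 2401 for 7 columns, so d = 343 px.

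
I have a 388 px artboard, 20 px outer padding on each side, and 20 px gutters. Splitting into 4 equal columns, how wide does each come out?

Inside the margins: 388 − 40 = 348 px.
Subtracting 3 gutters of 20 leaves 288 for 4 columns, so c = 72 px.

72 px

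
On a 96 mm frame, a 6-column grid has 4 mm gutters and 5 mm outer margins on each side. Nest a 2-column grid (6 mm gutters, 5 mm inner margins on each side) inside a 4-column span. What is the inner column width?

20 mm

Inside the margins: 96 − 10 = 86 mm.
6 columns + 5 gutters: 6c + 5·4 = 86.
6c = 86 − 20 = 66, so c = 11 mm.
4-column span = 4·11 + 3·4 = 56 mm.
Inner content = 56 − 2·5 = 46 mm.
46 − 1·6 = 40; ÷2 gives d = 20 mm.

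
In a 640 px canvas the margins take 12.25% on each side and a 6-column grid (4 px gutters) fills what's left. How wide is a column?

77.2 px

Margins: 12.25% × 640 = 78.4 px each, so content = 640 − 156.8 = 483.2 px.
6 columns + 5 gutters: 6c + 5·4 = 483.2.
6c = 483.2 − 20 = 463.2, so c = 77.2 px.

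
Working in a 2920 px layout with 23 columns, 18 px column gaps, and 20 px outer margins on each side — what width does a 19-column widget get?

Content width = 2920 − 2·20 = 2880 px.
23c + 22·18 = 2880 → 23c = 2484 → c = 108 px.
19 columns plus 18 column gaps: 2052 + 324 = 2376 px.

2376 px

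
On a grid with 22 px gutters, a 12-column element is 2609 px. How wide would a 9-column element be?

2609 − 11·22 = 2367; ÷12 gives c = 197.25 px.
9-column span = 9·197.25 + 8·22 = 1951.25 px.

1951.25 px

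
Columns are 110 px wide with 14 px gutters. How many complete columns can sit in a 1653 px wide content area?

13 columns

Each extra column adds 110 + 14 = 124 px.
(1653 + 14) / 124 = 13.44, so 13 columns fit.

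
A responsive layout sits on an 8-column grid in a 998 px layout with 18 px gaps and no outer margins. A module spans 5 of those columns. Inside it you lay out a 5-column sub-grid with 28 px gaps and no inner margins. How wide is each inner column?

Subtracting 7 gaps of 18 leaves 872 for 8 columns, so c = 109 px.
5 columns plus 4 gaps: 545 + 72 = 617 px.
5d + 4·28 = 617 → 5d = 505 → d = 101 px.

101 px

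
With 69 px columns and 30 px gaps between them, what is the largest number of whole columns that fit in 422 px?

4 columns

k columns need k·69 + (k−1)·30 = k·99 − 30.
k·99 − 30 ≤ 422 → k ≤ 452 / 99 ≈ 4.57, so k = 4.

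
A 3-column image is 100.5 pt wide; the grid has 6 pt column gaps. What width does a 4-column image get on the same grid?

136 pt

3 columns + 2 column gaps: 3c + 2·6 = 100.5.
3c = 100.5 − 12 = 88.5, so c = 29.5 pt.
4 columns plus 3 column gaps: 118 + 18 = 136 pt.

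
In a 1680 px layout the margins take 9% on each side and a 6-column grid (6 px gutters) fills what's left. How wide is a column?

224.6 px

Margins: 9% × 1680 = 151.2 px each, so content = 1680 − 302.4 = 1377.6 px.
Subtracting 5 gutters of 6 leaves 1347.6 for 6 columns, so c = 224.6 px.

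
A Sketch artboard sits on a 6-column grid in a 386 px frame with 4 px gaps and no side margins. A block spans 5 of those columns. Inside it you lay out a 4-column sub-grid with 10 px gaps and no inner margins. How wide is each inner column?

Subtracting 5 gaps of 4 leaves 366 for 6 columns, so c = 61 px.
5-column span = 5·61 + 4·4 = 321 px.
321 − 3·10 = 291; ÷4 gives d = 72.75 px.

72.75 px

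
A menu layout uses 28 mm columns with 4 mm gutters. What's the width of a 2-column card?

2 columns plus 1 gutter: 56 + 4 = 60 mm.

60 mm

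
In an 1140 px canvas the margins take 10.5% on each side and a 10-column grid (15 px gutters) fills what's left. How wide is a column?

1140 × (1 − 2·10.5%) = 1140 × 79% = 900.6 px for the columns.
Subtracting 9 gutters of 15 leaves 765.6 for 10 columns, so c = 76.56 px.

76.56 px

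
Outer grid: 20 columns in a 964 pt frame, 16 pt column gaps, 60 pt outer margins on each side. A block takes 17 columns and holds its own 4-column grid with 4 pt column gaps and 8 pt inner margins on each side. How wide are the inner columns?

171.75 pt

Outer content = 964 − 2·60 = 844 pt.
Subtracting 19 column gaps of 16 leaves 540 for 20 columns, so c = 27 pt.
Span of 17: 17·27 + 16·16 = 459 + 256 = 715 pt.
Inner content = 715 − 2·8 = 699 pt.
Subtracting 3 column gaps of 4 leaves 687 for 4 columns, so d = 171.75 pt.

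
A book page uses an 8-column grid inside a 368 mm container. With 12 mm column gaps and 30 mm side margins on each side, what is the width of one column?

28 mm

Inside the margins: 368 − 60 = 308 mm.
Subtracting 7 column gaps of 12 leaves 224 for 8 columns, so c = 28 mm.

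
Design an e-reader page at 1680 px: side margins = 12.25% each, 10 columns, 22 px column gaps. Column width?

107.04 px

1680 × (1 − 2·12.25%) = 1680 × 75.5% = 1268.4 px for the columns.
10c + 9·22 = 1268.4 → 10c = 1070.4 → c = 107.04 px.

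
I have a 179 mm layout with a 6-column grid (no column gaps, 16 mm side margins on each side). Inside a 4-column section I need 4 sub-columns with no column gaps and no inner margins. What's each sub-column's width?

24.5 mm

Take off 32 mm of margins, leaving 147 mm.
With no column gaps, each column is 147/6 = 24.5 mm.
4-column span = 4·24.5 = 98 mm.
With no column gaps, each column is 98/4 = 24.5 mm.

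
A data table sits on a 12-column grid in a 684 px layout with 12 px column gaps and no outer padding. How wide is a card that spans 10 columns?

12 columns + 11 column gaps: 12c + 11·12 = 684.
12c = 684 − 132 = 552, so c = 46 px.
Span of 10: 10·46 + 9·12 = 460 + 108 = 568 px.

568 px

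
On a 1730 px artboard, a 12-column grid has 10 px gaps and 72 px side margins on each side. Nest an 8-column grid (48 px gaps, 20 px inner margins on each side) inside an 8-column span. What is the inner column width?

Take off 144 px of margins, leaving 1586 px.
12 columns + 11 gaps: 12c + 11·10 = 1586.
12c = 1586 − 110 = 1476, so c = 123 px.
8 columns plus 7 gaps: 984 + 70 = 1054 px.
Inner content = 1054 − 2·20 = 1014 px.
1014 − 7·48 = 678; ÷8 gives d = 84.75 px.

84.75 px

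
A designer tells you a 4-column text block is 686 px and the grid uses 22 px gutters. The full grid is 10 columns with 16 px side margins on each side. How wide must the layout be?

4c + 3·22 = 686 → 4c = 620 → c = 155 px.
Total width: 2·16 + 10·155 + 9·22 = 1780 px.

1780 px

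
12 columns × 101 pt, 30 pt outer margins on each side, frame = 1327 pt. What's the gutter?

Subtract both margins: 1327 − 2·30 = 1267 pt.
Columns use 1212 pt, leaving 55 pt across 11 gutters = 5 pt each.

5 pt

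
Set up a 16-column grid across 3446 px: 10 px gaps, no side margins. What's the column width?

Subtracting 15 gaps of 10 leaves 3296 for 16 columns, so c = 206 px.

206 px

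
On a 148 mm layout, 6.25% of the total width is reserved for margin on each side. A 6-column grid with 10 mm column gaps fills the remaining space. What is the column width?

13.25 mm

Each margin = 6.25% of 148 = 9.25 mm; content = 148 − 2·9.25 = 129.5 mm.
129.5 − 5·10 = 79.5; ÷6 gives c = 13.25 mm.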